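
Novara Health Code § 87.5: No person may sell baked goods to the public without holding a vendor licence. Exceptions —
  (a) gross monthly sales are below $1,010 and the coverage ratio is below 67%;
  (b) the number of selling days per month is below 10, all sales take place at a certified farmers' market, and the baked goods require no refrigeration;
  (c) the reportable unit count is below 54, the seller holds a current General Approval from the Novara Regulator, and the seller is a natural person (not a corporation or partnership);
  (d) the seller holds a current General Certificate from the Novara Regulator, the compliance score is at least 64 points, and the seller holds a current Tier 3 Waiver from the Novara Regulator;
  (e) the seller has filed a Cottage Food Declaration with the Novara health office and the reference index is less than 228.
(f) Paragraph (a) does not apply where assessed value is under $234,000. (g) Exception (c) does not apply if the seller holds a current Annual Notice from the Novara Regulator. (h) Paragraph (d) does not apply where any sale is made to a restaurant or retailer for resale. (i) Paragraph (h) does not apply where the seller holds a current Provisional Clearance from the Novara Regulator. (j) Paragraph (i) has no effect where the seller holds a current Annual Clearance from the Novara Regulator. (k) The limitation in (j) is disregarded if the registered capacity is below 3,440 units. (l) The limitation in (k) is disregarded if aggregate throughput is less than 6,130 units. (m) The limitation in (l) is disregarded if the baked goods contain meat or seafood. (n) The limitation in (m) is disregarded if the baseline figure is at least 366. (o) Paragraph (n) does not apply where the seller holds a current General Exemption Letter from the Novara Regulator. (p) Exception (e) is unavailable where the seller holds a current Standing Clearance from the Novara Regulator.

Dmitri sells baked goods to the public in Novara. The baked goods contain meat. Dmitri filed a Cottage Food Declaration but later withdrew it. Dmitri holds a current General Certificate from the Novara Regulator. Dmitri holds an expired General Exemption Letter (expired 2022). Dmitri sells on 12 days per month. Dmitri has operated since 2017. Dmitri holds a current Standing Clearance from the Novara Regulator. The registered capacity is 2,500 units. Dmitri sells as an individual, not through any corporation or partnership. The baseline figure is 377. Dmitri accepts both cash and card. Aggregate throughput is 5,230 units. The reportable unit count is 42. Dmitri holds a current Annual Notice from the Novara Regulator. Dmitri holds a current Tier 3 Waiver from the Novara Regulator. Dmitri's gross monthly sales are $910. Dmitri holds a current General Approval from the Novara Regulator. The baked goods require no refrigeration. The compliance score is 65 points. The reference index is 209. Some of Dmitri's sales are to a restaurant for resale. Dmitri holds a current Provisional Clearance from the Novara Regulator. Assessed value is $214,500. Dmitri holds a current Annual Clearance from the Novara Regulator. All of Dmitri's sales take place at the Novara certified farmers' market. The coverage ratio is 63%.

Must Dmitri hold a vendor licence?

Yes — Dmitri must hold a vendor licence.

Exception (a): gross monthly sales are $910, below the $1,010 limit; the coverage ratio is 63%, below the 67% limit — every condition holds. But: (f) operates against (a): assessed value is $214,500, under the $234,000 limit. (a) is therefore removed.
Exception (b) does not apply: the number of selling days per month is 12, not below 10.
Exception (c) is satisfied on its face — the reportable unit count is 42, below the 54 limit; a current General Approval is held; the seller is a natural person. Turning to paragraph (g): (g) applies — a current Annual Notice is held. (c) is therefore removed.
All of (d)'s requirements are met (a current General Certificate is held; the compliance score is 65 points, meeting the 64 points threshold; a current Tier 3 Waiver is held). However, paragraphs (h)–(o) must be considered: (h) applies — some sales are to a restaurant for resale. (i) would limit (h) — a current Provisional Clearance is held — but (j) sets (i) aside: (j) is triggered — a current Annual Clearance is held. (k) would limit (j) — the registered capacity is 2,500 units, below the 3,440 units limit — but (l) sets (k) aside: (l) operates against (k): aggregate throughput is 5,230 units, less than the 6,130 units limit. (m) would limit (l) — the baked goods contain meat — but (n) sets (m) aside: (n) operates against (m): the baseline figure is 377, meeting the 366 threshold. (o), which would lift (n), is not triggered — no current General Exemption Letter is held. So (d) is unavailable.
Exception (e) requires that the seller has filed a Cottage Food Declaration with the Novara health office; but the Cottage Food Declaration was withdrawn, so (e) is unavailable.
Every exception is unavailable, so the rule governs.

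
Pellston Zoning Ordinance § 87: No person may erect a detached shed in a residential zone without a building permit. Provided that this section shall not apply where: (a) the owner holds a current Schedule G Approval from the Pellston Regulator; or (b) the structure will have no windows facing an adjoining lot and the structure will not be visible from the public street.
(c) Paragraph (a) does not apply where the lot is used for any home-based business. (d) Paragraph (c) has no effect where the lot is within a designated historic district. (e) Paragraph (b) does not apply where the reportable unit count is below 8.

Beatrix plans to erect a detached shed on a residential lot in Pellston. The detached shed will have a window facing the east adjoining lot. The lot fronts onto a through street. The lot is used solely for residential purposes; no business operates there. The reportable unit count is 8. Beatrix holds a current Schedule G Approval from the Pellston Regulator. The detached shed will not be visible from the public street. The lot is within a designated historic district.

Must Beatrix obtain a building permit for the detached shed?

No — exception (a) applies; Beatrix does not need a building permit.

Exception (a) is satisfied on its face — a current Schedule G Approval is held. Considering the limiting provisions: (c) is not engaged — the lot is solely residential. (a) remains available.
Exception (b) requires that the structure will have no windows facing an adjoining lot; but a window faces an adjoining lot, so (b) is unavailable.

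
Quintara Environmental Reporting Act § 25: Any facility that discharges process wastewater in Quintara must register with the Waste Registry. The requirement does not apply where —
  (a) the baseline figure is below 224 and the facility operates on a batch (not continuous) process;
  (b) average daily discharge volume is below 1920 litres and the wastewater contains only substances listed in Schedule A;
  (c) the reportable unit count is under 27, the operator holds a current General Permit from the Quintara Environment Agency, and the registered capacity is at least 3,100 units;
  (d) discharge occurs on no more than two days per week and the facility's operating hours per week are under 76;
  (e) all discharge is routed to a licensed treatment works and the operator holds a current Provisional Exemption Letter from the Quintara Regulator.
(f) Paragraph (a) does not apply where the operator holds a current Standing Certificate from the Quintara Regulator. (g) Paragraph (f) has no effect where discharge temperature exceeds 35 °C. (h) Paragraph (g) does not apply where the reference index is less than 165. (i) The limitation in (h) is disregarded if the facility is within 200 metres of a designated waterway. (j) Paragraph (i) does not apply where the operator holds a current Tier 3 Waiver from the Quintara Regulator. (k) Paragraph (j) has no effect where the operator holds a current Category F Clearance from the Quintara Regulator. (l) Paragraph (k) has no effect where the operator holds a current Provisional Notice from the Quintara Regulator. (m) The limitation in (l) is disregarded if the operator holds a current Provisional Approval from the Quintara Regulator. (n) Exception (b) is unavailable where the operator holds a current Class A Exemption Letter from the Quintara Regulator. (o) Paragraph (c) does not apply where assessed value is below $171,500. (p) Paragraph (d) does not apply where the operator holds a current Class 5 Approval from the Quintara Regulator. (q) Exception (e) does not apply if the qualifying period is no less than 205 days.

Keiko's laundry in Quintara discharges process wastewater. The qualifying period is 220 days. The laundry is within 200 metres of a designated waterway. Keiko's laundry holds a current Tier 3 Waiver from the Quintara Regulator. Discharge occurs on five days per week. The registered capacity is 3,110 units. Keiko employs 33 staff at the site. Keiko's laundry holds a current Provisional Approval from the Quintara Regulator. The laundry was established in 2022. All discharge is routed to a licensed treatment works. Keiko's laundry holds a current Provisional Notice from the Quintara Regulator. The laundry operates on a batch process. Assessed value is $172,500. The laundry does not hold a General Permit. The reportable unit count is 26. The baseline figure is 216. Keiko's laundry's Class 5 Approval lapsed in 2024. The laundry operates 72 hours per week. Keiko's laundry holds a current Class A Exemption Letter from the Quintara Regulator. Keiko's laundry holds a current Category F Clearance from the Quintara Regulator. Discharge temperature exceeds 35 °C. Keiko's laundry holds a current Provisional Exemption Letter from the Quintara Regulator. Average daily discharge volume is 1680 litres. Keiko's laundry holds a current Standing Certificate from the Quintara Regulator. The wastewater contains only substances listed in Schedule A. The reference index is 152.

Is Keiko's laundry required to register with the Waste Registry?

No — exception (a) applies; Keiko's laundry is not required to register with the Waste Registry.

Exception (a): the baseline figure is 216, below the 224 limit; the facility operates on a batch process — every condition holds. Under paragraphs (f)–(m): (f) operates (a current Standing Certificate is held), but is overridden by (g): (g) operates against (f): discharge temperature exceeds 35 °C. (h) would limit (g) — the reference index is 152, less than the 165 limit — but (i) sets (h) aside: (i) applies — the laundry is within 200 m of a designated waterway. (j) would limit (i) — a current Tier 3 Waiver is held — but (k) sets (j) aside: (k) operates against (j): a current Category F Clearance is held. (l) would limit (k) — a current Provisional Notice is held — but (m) sets (l) aside: (m) applies — a current Provisional Approval is held. Exception (a) stands.
Exception (b)'s conditions are all satisfied: average daily discharge volume is 1680 litres, below the 1920 litres limit; the wastewater is Schedule-A-only. But: (n) operates against (b): a current Class A Exemption Letter is held. Exception (b) does not apply.
Exception (c) does not apply: no General Permit is held.
Exception (d) fails — discharge occurs on five days per week.
Exception (e): discharge is routed to a licensed treatment works; a current Provisional Exemption Letter is held — every condition holds. But: (q) applies — the qualifying period is 220 days, meeting the 205 days threshold. So (e) is unavailable.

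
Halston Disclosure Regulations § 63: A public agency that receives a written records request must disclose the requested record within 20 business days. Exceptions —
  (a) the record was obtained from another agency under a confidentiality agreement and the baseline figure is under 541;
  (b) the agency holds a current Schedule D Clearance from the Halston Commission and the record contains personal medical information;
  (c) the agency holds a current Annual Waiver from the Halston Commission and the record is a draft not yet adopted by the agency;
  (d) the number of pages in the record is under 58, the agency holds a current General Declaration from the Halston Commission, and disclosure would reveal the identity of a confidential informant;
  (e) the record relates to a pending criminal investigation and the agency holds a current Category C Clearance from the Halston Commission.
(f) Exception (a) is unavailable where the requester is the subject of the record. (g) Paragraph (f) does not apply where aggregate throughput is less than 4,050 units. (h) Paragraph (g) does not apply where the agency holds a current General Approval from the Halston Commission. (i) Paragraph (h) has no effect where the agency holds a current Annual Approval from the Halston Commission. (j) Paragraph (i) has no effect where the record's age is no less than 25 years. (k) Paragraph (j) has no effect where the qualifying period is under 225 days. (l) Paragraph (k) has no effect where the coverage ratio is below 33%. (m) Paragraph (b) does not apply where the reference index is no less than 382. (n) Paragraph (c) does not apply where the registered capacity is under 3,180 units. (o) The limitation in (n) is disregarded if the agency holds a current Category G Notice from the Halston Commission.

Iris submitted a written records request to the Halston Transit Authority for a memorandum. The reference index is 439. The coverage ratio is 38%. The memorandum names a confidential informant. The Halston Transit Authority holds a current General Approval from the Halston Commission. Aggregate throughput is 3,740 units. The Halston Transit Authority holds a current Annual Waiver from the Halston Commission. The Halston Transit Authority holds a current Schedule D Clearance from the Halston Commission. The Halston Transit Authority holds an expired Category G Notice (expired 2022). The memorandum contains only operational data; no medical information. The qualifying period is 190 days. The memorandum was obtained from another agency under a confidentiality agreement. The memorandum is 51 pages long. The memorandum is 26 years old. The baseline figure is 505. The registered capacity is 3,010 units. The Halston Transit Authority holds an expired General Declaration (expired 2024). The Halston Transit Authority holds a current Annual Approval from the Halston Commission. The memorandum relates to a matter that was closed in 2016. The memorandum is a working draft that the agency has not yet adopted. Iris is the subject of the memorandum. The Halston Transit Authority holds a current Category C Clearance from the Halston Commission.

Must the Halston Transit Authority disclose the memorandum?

Exception (a): the memorandum was obtained under a confidentiality agreement; the baseline figure is 505, under the 541 limit — every condition holds. Considering the limiting provisions: (f) would limit (a) — Iris is the subject of the memorandum — but (g) sets (f) aside: (g) operates against (f): aggregate throughput is 3,740 units, less than the 4,050 units limit. (h) would limit (g) — a current General Approval is held — but (i) sets (h) aside: (i) operates against (h): a current Annual Approval is held. (j) operates (the record's age is 26 years, meeting the 25 years threshold), but yields to (k): (k) operates against (j): the qualifying period is 190 days, under the 225 days limit. (l) is not triggered (the coverage ratio is 38%, not below 33%), so (k) stands. (a) remains available.
Exception (b) fails — the memorandum contains only operational data.
Exception (c)'s conditions are all satisfied: a current Annual Waiver is held; the memorandum is an unadopted draft. However, paragraphs (n)–(o) must be considered: (n) applies — the registered capacity is 3,010 units, under the 3,180 units limit. (o) is inapplicable (the Category G Notice is not current), so (n) stands. (c) is therefore removed.
Exception (d) does not apply: the General Declaration is not current.
Exception (e) fails — the memorandum relates to a closed matter.

No — exception (a) applies; the Halston Transit Authority is not required to disclose the memorandum.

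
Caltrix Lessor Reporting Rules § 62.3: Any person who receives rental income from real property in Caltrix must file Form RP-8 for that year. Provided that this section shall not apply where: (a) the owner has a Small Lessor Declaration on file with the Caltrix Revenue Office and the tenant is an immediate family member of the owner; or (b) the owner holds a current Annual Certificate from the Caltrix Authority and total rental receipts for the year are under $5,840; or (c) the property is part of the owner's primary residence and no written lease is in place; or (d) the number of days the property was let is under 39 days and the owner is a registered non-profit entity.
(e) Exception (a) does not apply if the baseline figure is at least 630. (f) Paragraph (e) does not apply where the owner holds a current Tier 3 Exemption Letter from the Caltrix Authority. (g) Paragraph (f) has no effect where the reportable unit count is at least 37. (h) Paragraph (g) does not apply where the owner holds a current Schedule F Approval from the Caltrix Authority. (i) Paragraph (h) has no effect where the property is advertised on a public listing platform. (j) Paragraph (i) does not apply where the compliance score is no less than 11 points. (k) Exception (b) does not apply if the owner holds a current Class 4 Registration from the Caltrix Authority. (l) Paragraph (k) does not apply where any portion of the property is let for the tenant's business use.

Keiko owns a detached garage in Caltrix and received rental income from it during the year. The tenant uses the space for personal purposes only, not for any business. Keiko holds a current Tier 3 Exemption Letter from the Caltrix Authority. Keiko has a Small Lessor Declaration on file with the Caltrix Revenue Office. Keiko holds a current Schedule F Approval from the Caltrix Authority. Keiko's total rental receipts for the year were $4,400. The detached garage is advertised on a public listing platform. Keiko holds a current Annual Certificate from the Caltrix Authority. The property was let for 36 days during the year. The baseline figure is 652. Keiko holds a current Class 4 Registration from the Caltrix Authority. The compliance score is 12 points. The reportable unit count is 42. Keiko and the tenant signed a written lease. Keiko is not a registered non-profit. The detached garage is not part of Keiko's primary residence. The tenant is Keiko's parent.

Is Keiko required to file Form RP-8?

Exception (a): a Small Lessor Declaration is on file; the tenant is an immediate family member — every condition holds. Applying paragraphs (e)–(j): (e) is engaged (the baseline figure is 652, meeting the 630 threshold), but yields to (f): (f) is triggered — a current Tier 3 Exemption Letter is held. (g) would limit (f) — the reportable unit count is 42, meeting the 37 threshold — but (h) sets (g) aside: (h) operates against (g): a current Schedule F Approval is held. (i) would limit (h) — the property is publicly advertised — but (j) sets (i) aside: (j) applies — the compliance score is 12 points, meeting the 11 points threshold. (a) remains available.
Exception (b)'s conditions are all satisfied: a current Annual Certificate is held; total rental receipts for the year are $4,400, under the $5,840 limit. But: (k) operates against (b): a current Class 4 Registration is held. (l) is inapplicable (the space is used for personal purposes only), so (k) stands. Exception (b) does not apply.
Exception (c) does not apply: the detached garage is not part of the primary residence.
Exception (d) fails — Keiko is not a registered non-profit.

No — exception (a) applies; Keiko is not required to file Form RP-8.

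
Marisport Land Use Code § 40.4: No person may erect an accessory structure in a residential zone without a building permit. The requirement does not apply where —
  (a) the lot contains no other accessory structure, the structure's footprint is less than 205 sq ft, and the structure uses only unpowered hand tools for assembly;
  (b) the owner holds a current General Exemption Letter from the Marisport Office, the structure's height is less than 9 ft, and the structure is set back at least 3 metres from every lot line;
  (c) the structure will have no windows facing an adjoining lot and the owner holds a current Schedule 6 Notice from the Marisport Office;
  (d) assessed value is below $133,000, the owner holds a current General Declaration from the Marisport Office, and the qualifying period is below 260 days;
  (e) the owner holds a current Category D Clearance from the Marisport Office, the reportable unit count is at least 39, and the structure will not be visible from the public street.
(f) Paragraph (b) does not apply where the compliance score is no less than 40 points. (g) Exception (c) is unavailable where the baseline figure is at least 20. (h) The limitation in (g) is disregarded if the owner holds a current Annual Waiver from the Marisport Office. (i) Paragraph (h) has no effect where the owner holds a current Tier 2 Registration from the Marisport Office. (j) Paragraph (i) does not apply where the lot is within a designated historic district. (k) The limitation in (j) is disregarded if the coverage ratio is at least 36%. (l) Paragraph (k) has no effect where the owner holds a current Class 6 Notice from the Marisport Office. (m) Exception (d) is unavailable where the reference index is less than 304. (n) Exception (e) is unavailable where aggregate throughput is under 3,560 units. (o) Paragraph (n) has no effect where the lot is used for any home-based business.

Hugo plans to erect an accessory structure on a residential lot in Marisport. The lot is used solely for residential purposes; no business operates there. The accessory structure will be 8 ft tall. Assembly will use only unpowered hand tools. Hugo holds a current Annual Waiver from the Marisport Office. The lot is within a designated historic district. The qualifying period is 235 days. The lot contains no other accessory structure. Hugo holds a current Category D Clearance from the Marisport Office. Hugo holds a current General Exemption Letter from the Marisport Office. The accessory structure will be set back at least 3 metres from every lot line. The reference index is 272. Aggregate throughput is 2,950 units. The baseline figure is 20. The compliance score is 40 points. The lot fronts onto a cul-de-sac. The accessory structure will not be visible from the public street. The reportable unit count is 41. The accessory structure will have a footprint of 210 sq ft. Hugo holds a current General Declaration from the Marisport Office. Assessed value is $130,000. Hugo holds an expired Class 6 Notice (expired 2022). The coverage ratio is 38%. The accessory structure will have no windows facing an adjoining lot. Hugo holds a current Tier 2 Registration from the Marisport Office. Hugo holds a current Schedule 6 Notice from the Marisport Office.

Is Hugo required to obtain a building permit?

Yes — Hugo must obtain a building permit.

Exception (a) does not apply: the structure's footprint is 210 sq ft, not less than 205 sq ft.
Exception (b): a current General Exemption Letter is held; the structure's height is 8 ft, less than the 9 ft limit; the setback is at least 3 m on every side — every condition holds. But applying paragraph (f): (f) applies — the compliance score is 40 points, meeting the 40 points threshold. Exception (b) does not apply.
Exception (c) is satisfied on its face — no windows face an adjoining lot; a current Schedule 6 Notice is held. But: (g) operates against (c): the baseline figure is 20, meeting the 20 threshold. (h) would limit (g) — a current Annual Waiver is held — but (i) sets (h) aside: (i) operates against (h): a current Tier 2 Registration is held. (j) operates (the lot is in a historic district), but is itself disapplied by (k): (k) operates against (j): the coverage ratio is 38%, meeting the 36% threshold. (l), which would lift (k), is not triggered — there is no Class 6 Notice in force. So (c) is unavailable.
Exception (d)'s conditions are all satisfied: assessed value is $130,000, below the $133,000 limit; a current General Declaration is held; the qualifying period is 235 days, below the 260 days limit. However, paragraph (m) must be considered: (m) operates against (d): the reference index is 272, less than the 304 limit. Exception (d) does not apply.
Exception (e): a current Category D Clearance is held; the reportable unit count is 41, meeting the 39 threshold; the structure will not be visible from the street — every condition holds. However, paragraphs (n)–(o) must be considered: (n) operates against (e): aggregate throughput is 2,950 units, under the 3,560 units limit. (o), which would lift (n), is not triggered — the lot is solely residential. (e) is therefore removed.
No exception displaces § 40.4.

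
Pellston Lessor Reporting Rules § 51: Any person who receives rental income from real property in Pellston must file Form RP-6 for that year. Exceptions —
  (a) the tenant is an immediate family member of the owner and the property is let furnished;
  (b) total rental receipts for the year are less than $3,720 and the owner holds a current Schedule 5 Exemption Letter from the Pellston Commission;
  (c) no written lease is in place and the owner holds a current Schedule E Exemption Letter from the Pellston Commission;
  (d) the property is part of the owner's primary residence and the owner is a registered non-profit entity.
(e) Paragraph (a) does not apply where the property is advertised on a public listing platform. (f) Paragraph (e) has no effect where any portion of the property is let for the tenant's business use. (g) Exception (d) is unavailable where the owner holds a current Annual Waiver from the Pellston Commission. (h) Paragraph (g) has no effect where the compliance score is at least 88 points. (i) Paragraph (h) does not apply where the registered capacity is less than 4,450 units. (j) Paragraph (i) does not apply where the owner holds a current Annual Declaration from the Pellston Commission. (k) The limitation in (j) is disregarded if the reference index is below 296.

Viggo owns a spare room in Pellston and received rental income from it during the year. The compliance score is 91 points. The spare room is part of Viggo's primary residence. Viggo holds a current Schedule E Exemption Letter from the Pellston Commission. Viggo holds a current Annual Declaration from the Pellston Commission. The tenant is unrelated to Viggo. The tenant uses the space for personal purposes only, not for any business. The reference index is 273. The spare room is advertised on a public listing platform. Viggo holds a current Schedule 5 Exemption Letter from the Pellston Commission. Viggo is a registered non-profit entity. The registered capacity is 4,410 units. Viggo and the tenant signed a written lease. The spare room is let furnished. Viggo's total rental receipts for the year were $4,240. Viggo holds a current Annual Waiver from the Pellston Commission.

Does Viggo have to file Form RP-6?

Yes — Viggo must file Form RP-6.

Exception (a) does not apply: the tenant is unrelated to the owner.
Exception (b) fails — total rental receipts for the year are $4,240, not less than $3,720.
Exception (c) fails — a written lease is in place.
Exception (d) is satisfied on its face — the spare room is part of the primary residence; Viggo is a registered non-profit. Turning to paragraphs (g)–(k): (g) applies — a current Annual Waiver is held. (h) is triggered (the compliance score is 91 points, meeting the 88 points threshold), but is itself disapplied by (i): (i) operates against (h): the registered capacity is 4,410 units, less than the 4,450 units limit. (j) operates (a current Annual Declaration is held), but is overridden by (k): (k) operates against (j): the reference index is 273, below the 296 limit. (d) is therefore removed.
None of the exceptions is available; § 51 applies in full.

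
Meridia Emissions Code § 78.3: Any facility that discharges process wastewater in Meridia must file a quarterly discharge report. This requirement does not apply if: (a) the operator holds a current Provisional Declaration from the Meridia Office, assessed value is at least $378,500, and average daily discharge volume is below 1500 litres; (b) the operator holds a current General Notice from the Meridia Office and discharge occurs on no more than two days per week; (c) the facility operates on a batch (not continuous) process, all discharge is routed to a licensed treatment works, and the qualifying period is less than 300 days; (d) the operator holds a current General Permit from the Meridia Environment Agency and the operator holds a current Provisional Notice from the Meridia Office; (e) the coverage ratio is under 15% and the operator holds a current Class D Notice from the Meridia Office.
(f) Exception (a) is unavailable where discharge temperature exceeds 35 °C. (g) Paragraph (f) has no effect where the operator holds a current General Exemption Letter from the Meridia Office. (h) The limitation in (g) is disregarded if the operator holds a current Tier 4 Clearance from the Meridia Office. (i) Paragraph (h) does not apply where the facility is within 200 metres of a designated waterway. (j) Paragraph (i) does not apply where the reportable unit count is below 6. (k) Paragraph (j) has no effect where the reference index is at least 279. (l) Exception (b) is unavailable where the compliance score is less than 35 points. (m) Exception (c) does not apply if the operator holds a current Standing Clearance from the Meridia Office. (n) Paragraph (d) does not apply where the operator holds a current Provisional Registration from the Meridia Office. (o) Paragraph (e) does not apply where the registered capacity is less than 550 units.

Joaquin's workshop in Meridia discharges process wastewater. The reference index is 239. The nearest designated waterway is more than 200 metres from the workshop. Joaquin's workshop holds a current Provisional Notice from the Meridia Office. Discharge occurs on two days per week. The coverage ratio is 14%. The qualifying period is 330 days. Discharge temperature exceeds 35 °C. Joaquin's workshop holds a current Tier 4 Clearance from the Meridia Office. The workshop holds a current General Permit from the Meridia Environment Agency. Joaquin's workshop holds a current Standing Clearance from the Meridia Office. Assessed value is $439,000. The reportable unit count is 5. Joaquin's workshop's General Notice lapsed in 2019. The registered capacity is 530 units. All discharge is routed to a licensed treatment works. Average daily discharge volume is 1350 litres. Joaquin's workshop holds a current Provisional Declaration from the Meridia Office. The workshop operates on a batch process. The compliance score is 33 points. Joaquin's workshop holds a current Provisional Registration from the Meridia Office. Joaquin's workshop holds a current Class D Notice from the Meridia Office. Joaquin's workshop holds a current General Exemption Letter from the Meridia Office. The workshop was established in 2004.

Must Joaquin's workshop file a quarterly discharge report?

Exception (a): a current Provisional Declaration is held; assessed value is $439,000, meeting the $378,500 threshold; average daily discharge volume is 1350 litres, below the 1500 litres limit — every condition holds. Turning to paragraphs (f)–(k): (f) is triggered — discharge temperature exceeds 35 °C. (g) applies (a current General Exemption Letter is held), but is set aside by (h): (h) operates against (g): a current Tier 4 Clearance is held. (i), which would lift (h), is not triggered — the workshop is more than 200 m from any designated waterway. So (a) is unavailable.
Exception (b) requires that the operator holds a current General Notice from the Meridia Office; but the General Notice is not current, so (b) is unavailable.
Exception (c) requires that the qualifying period is less than 300 days; but the qualifying period is 330 days, not less than 300 days, so (c) is unavailable.
Exception (d) is satisfied on its face — a current General Permit is held; a current Provisional Notice is held. But applying paragraph (n): (n) is engaged — a current Provisional Registration is held. Exception (d) does not apply.
All of (e)'s requirements are met (the coverage ratio is 14%, under the 15% limit; a current Class D Notice is held). But applying paragraph (o): (o) operates against (e): the registered capacity is 530 units, less than the 550 units limit. Exception (e) does not apply.
No exception is made out. Joaquin's workshop falls within the general rule.

Yes — Joaquin's workshop must file a quarterly discharge report.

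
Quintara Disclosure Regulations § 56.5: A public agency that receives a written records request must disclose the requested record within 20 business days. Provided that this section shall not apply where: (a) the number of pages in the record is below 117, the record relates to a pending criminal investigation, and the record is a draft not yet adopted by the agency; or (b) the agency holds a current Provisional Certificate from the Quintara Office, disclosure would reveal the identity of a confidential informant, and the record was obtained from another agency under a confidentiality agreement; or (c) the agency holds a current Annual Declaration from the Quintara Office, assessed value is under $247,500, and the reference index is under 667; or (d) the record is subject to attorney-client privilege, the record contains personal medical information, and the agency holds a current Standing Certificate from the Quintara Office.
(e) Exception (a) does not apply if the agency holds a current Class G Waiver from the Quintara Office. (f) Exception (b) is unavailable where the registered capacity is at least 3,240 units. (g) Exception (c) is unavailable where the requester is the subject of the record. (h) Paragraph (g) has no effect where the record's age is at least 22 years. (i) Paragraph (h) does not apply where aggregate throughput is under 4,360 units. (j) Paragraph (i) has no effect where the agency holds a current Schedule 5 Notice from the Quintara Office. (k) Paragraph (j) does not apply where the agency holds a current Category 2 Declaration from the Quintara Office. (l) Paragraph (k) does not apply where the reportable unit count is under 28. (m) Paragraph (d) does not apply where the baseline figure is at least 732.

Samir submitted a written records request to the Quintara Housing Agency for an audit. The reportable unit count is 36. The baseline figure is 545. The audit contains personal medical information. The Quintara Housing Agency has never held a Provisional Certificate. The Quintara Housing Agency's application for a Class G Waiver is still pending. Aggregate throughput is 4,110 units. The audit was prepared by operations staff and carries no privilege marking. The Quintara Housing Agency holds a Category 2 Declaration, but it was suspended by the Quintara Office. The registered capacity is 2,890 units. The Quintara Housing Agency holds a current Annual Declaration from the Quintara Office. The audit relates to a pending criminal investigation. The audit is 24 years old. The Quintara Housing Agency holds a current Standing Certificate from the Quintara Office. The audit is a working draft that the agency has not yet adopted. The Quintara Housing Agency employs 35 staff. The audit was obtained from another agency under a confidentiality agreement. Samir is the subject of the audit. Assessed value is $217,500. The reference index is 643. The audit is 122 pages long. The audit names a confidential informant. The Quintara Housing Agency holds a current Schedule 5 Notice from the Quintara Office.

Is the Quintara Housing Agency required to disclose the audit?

No — exception (c) applies; the Quintara Housing Agency is not required to disclose the audit.

Exception (a) requires that the number of pages in the record is below 117; but the number of pages in the record is 122, not below 117, so (a) is unavailable.
Exception (b) does not apply: there is no Provisional Certificate in force.
Exception (c) is satisfied on its face — a current Annual Declaration is held; assessed value is $217,500, under the $247,500 limit; the reference index is 643, under the 667 limit. Applying paragraphs (g)–(l): (g) would limit (c) — Samir is the subject of the audit — but (h) sets (g) aside: (h) operates against (g): the record's age is 24 years, meeting the 22 years threshold. (i) would limit (h) — aggregate throughput is 4,110 units, under the 4,360 units limit — but (j) sets (i) aside: (j) operates against (i): a current Schedule 5 Notice is held. (k) is not engaged (no current Category 2 Declaration is held), so (j) stands. (c) remains available.
Exception (d) fails — the audit carries no privilege marking.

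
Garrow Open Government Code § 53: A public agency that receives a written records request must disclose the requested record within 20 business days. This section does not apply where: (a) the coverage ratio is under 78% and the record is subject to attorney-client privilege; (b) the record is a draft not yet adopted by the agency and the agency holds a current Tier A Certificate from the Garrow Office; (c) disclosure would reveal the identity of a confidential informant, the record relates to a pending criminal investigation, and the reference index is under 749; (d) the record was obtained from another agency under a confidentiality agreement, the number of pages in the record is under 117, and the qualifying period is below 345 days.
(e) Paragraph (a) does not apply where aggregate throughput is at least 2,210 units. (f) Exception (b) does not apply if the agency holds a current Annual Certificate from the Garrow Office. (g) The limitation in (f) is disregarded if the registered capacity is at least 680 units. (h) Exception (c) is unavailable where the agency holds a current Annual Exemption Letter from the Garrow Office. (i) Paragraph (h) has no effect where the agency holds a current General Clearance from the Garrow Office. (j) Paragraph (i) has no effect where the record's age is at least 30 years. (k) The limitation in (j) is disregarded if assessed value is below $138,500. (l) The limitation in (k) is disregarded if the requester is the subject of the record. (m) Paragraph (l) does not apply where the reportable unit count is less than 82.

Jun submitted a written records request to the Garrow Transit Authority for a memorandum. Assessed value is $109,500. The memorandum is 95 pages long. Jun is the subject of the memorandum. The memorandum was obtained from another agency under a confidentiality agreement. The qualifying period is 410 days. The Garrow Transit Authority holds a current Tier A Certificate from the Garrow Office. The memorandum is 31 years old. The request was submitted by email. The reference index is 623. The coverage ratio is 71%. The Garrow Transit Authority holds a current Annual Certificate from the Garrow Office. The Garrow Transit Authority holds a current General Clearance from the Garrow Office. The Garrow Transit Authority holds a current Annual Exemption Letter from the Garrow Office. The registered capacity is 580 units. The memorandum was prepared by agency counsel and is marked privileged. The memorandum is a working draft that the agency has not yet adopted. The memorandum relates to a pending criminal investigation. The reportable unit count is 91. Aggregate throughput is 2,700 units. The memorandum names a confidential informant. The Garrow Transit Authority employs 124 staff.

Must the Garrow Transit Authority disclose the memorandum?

Exception (a): the coverage ratio is 71%, under the 78% limit; the memorandum is privileged — every condition holds. But: (e) is triggered — aggregate throughput is 2,700 units, meeting the 2,210 units threshold. (a) is therefore removed.
Exception (b): the memorandum is an unadopted draft; a current Tier A Certificate is held — every condition holds. However, paragraphs (f)–(g) must be considered: (f) applies — a current Annual Certificate is held. (g), which would lift (f), is not triggered — the registered capacity is 580 units, short of 680 units. (b) is therefore removed.
Exception (c): the memorandum names a confidential informant; the memorandum relates to a pending investigation; the reference index is 623, under the 749 limit — every condition holds. However, paragraphs (h)–(m) must be considered: (h) operates against (c): a current Annual Exemption Letter is held. (i) would limit (h) — a current General Clearance is held — but (j) sets (i) aside: (j) is engaged — the record's age is 31 years, meeting the 30 years threshold. (k) operates (assessed value is $109,500, below the $138,500 limit), but is itself disapplied by (l): (l) operates against (k): Jun is the subject of the memorandum. (m), which would lift (l), is inapplicable — the reportable unit count is 91, not less than 82. Exception (c) does not apply.
Exception (d) does not apply: the qualifying period is 410 days, not below 345 days.
No exception is made out. the Garrow Transit Authority falls within the general rule.

Yes — the Garrow Transit Authority must disclose the memorandum.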